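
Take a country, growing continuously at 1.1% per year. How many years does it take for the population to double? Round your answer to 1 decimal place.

doubling time ≈ 63.0 years

doubling time = ln(2) / |r| = 0.69315 / 0.011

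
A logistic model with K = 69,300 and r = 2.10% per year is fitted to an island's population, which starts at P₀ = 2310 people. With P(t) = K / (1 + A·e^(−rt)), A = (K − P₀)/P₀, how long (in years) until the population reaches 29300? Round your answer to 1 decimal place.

t ≈ 145.5 years

A = (69300 − 2310)/2310 = 29
29300 = 69300/(1 + 29·e^(−0.021t)) → 1 + 29·e^(−0.021t) = 2.36519
e^(−0.021t) = 0.047075 → t = ln(21.2425)/0.021 = 3.056/0.021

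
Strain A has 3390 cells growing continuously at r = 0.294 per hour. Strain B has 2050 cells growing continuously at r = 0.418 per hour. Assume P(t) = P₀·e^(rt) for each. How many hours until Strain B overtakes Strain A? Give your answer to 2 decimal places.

t ≈ 4.06 hours

3390·e^(0.294t) = 2050·e^(0.418t)
3390/2050 = e^((0.418 − 0.294)t) → ln(1.65366) = 0.124·t
t = 0.50299 / 0.124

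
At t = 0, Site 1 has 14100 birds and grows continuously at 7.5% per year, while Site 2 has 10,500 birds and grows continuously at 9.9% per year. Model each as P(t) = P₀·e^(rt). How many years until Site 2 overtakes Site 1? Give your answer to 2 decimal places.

t ≈ 12.28 years

14100·e^(0.075t) = 10500·e^(0.099t)
14100/10500 = e^((0.099 − 0.075)t) → ln(1.34286) = 0.024·t
t = 0.2948 / 0.024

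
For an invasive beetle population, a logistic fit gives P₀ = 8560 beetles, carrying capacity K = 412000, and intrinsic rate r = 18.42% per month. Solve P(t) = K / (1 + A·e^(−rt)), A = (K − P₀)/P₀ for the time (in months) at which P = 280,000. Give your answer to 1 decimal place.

t ≈ 25.0 months

A = (412000 − 8560)/8560 = 47.13084
280000 = 412000/(1 + 47.13084·e^(−0.1842t)) → 1 + 47.13084·e^(−0.1842t) = 1.47143
e^(−0.1842t) = 0.010003 → t = ln(99.97451)/0.1842 = 4.60492/0.1842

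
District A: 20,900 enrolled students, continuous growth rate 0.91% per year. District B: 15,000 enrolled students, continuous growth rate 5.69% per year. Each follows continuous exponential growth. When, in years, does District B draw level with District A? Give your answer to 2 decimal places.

20900·e^(0.0091t) = 15000·e^(0.0569t)
20900/15000 = e^((0.0569 − 0.0091)t) → ln(1.39333) = 0.0478·t
t = 0.3317 / 0.0478

t ≈ 6.94 years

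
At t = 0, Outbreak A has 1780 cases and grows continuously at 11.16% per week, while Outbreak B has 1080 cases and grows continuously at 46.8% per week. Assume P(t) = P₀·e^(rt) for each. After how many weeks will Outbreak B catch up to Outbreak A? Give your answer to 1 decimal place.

1780·e^(0.1116t) = 1080·e^(0.468t)
1780/1080 = e^((0.468 − 0.1116)t) → ln(1.64815) = 0.3564·t
t = 0.49965 / 0.3564

t ≈ 1.4 weeks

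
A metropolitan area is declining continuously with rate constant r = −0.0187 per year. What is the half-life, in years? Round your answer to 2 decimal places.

half-life = ln(2) / |r| = 0.69315 / 0.0187

half-life ≈ 37.07 years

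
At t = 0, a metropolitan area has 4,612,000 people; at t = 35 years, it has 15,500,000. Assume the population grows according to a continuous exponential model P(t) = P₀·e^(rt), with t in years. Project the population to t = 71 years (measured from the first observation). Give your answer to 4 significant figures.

≈ 53,930,000 people

r = ln(15500000/4612000) / 35 ≈ 0.034634 per year
P(71) = 4612000 · e^(0.034634·71) = 4612000 · 11.693 ≈ 53928123.55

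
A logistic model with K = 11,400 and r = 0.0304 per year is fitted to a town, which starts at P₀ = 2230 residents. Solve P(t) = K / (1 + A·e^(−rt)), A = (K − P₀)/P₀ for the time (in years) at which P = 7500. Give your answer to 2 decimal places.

A = (11400 − 2230)/2230 = 4.11211
7500 = 11400/(1 + 4.11211·e^(−0.0304t)) → 1 + 4.11211·e^(−0.0304t) = 1.52
e^(−0.0304t) = 0.126456 → t = ln(7.9079)/0.0304 = 2.06786/0.0304

t ≈ 68.02 years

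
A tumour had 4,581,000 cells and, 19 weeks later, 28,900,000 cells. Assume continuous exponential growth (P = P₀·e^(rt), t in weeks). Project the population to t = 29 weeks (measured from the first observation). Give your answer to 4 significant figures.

≈ 76,190,000 cells

r = ln(28900000/4581000) / 19 ≈ 0.096943 per week
P(29) = 4581000 · e^(0.096943·29) = 4581000 · 16.63249 ≈ 76193444.35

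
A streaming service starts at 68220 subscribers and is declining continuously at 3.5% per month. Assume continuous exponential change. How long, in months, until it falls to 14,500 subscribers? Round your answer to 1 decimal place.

t ≈ 44.2 months

14500 = 68220 · e^(-0.035·t)
t = ln(14500/68220) / -0.035 = ln(0.21255) / -0.035 = -1.54859 / -0.035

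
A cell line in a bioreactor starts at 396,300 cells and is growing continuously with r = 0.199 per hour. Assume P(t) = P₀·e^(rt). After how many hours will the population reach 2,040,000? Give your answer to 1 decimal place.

2040000 = 396300 · e^(0.199·t)
t = ln(2040000/396300) / 0.199 = ln(5.14762) / 0.199 = 1.63853 / 0.199

t ≈ 8.2 hours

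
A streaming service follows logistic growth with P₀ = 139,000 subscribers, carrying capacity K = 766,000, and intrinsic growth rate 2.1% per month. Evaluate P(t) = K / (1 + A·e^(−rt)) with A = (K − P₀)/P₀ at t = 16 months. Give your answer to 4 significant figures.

A = (766000 − 139000)/139000 = 4.51079
P(16) = 766000 / (1 + 4.51079·e^(−0.021·16)) = 766000 / (1 + 4.51079·0.714623)
= 766000 / 4.22352 ≈ 181365.49

≈ 181,400 subscribers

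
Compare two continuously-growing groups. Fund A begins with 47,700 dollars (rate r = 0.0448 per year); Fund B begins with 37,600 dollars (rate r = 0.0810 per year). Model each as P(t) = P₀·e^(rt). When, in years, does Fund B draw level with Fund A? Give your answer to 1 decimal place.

t ≈ 6.6 years

47700·e^(0.0448t) = 37600·e^(0.081t)
47700/37600 = e^((0.081 − 0.0448)t) → ln(1.26862) = 0.0362·t
t = 0.23793 / 0.0362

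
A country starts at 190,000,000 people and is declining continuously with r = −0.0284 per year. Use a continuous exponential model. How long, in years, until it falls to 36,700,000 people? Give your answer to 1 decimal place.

t ≈ 57.9 years

36700000 = 190000000 · e^(-0.0284·t)
t = ln(36700000/190000000) / -0.0284 = ln(0.19316) / -0.0284 = -1.64425 / -0.0284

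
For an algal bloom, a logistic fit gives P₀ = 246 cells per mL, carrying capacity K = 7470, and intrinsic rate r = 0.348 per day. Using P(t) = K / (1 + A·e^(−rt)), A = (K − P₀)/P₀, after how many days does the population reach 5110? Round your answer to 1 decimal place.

t ≈ 11.9 days

A = (7470 − 246)/246 = 29.36585
5110 = 7470/(1 + 29.36585·e^(−0.348t)) → 1 + 29.36585·e^(−0.348t) = 1.46184
e^(−0.348t) = 0.015727 → t = ln(63.58454)/0.348 = 4.15237/0.348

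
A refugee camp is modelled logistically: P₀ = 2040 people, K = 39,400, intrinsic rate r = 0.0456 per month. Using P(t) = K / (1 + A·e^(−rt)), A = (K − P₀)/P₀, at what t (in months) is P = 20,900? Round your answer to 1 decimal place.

A = (39400 − 2040)/2040 = 18.31373
20900 = 39400/(1 + 18.31373·e^(−0.0456t)) → 1 + 18.31373·e^(−0.0456t) = 1.88517
e^(−0.0456t) = 0.048334 → t = ln(20.68956)/0.0456 = 3.02963/0.0456

t ≈ 66.4 months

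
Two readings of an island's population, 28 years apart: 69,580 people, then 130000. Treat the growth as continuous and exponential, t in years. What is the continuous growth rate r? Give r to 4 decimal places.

r ≈ 0.0223 per year

130000 = 69580 · e^(r·28)
e^(28r) = 130000/69580 = 1.86835
r = ln(1.86835) / 28 = 0.62506 / 28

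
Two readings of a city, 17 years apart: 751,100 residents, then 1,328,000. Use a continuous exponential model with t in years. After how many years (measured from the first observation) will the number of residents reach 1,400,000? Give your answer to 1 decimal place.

r = ln(1328000/751100) / 17 ≈ 0.033523 per year
t = ln(1400000/751100) / r = 0.62269 / 0.033523 ≈ 18.575

t ≈ 18.6 years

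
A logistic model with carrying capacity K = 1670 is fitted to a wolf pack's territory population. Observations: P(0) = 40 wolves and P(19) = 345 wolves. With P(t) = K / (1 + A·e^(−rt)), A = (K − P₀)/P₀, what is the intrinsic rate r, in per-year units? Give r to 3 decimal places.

A = (1670 − 40)/40 = 40.75
345 = 1670/(1 + 40.75·e^(−r·19)) → e^(−19r) = (4.84058 − 1)/40.75 = 0.094247
r = −ln(0.094247)/19 = 2.36183/19

r ≈ 0.124 per year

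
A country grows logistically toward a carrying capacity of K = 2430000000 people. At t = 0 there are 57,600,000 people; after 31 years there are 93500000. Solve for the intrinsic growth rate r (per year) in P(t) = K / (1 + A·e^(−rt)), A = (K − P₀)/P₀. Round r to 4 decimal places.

A = (2430000000 − 57600000)/57600000 = 41.1875
93500000 = 2430000000/(1 + 41.1875·e^(−r·31)) → e^(−31r) = (25.9893 − 1)/41.1875 = 0.606721
r = −ln(0.606721)/31 = 0.49969/31

r ≈ 0.0161 per year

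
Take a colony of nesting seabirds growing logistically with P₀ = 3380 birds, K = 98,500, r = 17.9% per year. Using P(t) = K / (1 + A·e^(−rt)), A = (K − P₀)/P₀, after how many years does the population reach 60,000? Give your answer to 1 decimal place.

t ≈ 21.1 years

A = (98500 − 3380)/3380 = 28.14201
60000 = 98500/(1 + 28.14201·e^(−0.179t)) → 1 + 28.14201·e^(−0.179t) = 1.64167
e^(−0.179t) = 0.022801 → t = ln(43.85768)/0.179 = 3.78095/0.179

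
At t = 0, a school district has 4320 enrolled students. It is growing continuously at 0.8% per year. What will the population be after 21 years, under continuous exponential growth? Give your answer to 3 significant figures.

≈ 5,110 enrolled students

P(21) = 4320 · e^(0.008·21) = 4320 · e^(0.168)
= 4320 · 1.18294 ≈ 5110.29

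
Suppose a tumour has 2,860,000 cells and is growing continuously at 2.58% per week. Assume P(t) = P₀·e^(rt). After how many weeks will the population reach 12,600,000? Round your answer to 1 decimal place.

12600000 = 2860000 · e^(0.0258·t)
t = ln(12600000/2860000) / 0.0258 = ln(4.40559) / 0.0258 = 1.48288 / 0.0258

t ≈ 57.5 weeks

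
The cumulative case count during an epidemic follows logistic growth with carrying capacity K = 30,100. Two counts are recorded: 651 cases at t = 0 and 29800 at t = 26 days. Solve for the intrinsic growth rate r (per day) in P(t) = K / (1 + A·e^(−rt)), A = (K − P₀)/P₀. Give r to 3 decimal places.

A = (30100 − 651)/651 = 45.23656
29800 = 30100/(1 + 45.23656·e^(−r·26)) → e^(−26r) = (1.01007 − 1)/45.23656 = 0.000223
r = −ln(0.000223)/26 = 8.41039/26

r ≈ 0.323 per day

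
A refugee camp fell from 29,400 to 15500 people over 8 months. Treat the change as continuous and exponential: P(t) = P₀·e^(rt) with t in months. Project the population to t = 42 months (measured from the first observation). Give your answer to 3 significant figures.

r = ln(15500/29400) / 8 ≈ -0.080019 per month
P(42) = 29400 · e^(-0.080019·42) = 29400 · 0.03471 ≈ 1020.39

≈ 1,020 people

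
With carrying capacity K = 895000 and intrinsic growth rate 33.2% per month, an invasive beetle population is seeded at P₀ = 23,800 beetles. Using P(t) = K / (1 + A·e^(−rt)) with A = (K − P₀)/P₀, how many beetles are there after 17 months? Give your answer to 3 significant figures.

A = (895000 − 23800)/23800 = 36.60504
P(17) = 895000 / (1 + 36.60504·e^(−0.332·17)) = 895000 / (1 + 36.60504·0.003539)
= 895000 / 1.12953 ≈ 792362.35

≈ 792,000 beetles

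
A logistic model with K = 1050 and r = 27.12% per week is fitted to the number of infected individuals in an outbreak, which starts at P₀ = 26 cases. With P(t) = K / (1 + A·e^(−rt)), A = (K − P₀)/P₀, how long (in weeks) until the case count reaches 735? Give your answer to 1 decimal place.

A = (1050 − 26)/26 = 39.38462
735 = 1050/(1 + 39.38462·e^(−0.2712t)) → 1 + 39.38462·e^(−0.2712t) = 1.42857
e^(−0.2712t) = 0.010882 → t = ln(91.89744)/0.2712 = 4.52067/0.2712

t ≈ 16.7 weeks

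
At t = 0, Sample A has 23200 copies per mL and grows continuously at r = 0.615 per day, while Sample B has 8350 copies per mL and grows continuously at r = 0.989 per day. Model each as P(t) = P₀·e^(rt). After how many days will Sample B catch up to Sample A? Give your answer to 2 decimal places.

t ≈ 2.73 days

23200·e^(0.615t) = 8350·e^(0.989t)
23200/8350 = e^((0.989 − 0.615)t) → ln(2.77844) = 0.374·t
t = 1.02189 / 0.374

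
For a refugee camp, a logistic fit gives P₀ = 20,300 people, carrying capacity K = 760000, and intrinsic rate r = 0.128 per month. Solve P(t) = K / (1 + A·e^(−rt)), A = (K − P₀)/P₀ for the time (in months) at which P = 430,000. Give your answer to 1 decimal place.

t ≈ 30.2 months

A = (760000 − 20300)/20300 = 36.43842
430000 = 760000/(1 + 36.43842·e^(−0.128t)) → 1 + 36.43842·e^(−0.128t) = 1.76744
e^(−0.128t) = 0.021061 → t = ln(47.48037)/0.128 = 3.86032/0.128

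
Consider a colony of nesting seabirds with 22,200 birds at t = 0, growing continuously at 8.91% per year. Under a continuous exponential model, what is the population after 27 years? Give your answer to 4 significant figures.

≈ 246,100 birds

P(27) = 22200 · e^(0.0891·27) = 22200 · e^(2.4057)
= 22200 · 11.08619 ≈ 246113.37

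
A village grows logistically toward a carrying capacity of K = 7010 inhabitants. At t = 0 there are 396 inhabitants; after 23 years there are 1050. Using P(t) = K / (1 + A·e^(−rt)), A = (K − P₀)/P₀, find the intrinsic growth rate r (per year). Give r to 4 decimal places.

r ≈ 0.0469 per year

A = (7010 − 396)/396 = 16.70202
1050 = 7010/(1 + 16.70202·e^(−r·23)) → e^(−23r) = (6.67619 − 1)/16.70202 = 0.339851
r = −ln(0.339851)/23 = 1.07925/23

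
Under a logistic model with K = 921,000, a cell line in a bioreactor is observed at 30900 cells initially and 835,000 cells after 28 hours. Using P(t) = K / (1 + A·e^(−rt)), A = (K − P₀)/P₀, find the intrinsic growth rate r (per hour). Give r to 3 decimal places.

A = (921000 − 30900)/30900 = 28.80583
835000 = 921000/(1 + 28.80583·e^(−r·28)) → e^(−28r) = (1.10299 − 1)/28.80583 = 0.003575
r = −ln(0.003575)/28 = 5.63366/28

r ≈ 0.201 per hour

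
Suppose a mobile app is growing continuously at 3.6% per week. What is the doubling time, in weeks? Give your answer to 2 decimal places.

doubling time ≈ 19.25 weeks

doubling time = ln(2) / |r| = 0.69315 / 0.036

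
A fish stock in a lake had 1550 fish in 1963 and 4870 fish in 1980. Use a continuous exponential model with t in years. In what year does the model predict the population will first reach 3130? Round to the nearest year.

r = ln(4870/1550) / 17 = 1.14484/17 ≈ 0.067343 per year
t = ln(3130/1550) / r = 0.70278/0.067343 ≈ 10.44 years after 1963

year 1973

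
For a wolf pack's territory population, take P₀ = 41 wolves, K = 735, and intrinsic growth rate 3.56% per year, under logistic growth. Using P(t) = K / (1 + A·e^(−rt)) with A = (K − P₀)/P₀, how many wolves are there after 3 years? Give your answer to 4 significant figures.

A = (735 − 41)/41 = 16.92683
P(3) = 735 / (1 + 16.92683·e^(−0.0356·3)) = 735 / (1 + 16.92683·0.898705)
= 735 / 16.21223 ≈ 45.34

≈ 45.34 wolves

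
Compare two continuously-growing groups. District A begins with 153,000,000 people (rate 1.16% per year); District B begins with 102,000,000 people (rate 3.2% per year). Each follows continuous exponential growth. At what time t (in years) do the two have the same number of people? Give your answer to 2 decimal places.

153000000·e^(0.0116t) = 102000000·e^(0.032t)
153000000/102000000 = e^((0.032 − 0.0116)t) → ln(1.5) = 0.0204·t
t = 0.40547 / 0.0204

t ≈ 19.88 years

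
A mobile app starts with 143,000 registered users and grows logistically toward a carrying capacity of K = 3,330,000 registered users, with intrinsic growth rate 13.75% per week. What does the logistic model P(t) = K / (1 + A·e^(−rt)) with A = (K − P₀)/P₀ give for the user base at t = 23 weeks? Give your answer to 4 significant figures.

≈ 1,714,000 registered users

A = (3330000 − 143000)/143000 = 22.28671
P(23) = 3330000 / (1 + 22.28671·e^(−0.1375·23)) = 3330000 / (1 + 22.28671·0.04232)
= 3330000 / 1.94317 ≈ 1713695.11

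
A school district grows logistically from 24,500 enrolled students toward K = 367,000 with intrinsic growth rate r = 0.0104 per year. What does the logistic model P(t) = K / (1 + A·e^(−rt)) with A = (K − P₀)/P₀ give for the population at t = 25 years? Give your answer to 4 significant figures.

A = (367000 − 24500)/24500 = 13.97959
P(25) = 367000 / (1 + 13.97959·e^(−0.0104·25)) = 367000 / (1 + 13.97959·0.771052)
= 367000 / 11.77899 ≈ 31157.18

≈ 31,160 enrolled students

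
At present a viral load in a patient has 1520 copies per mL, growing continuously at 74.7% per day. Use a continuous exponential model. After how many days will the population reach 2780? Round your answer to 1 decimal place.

t ≈ 0.8 days

2780 = 1520 · e^(0.747·t)
t = ln(2780/1520) / 0.747 = ln(1.82895) / 0.747 = 0.60374 / 0.747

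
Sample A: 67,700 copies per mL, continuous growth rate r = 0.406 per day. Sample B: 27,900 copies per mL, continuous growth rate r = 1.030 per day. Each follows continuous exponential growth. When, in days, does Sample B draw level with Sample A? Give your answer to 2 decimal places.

67700·e^(0.406t) = 27900·e^(1.03t)
67700/27900 = e^((1.03 − 0.406)t) → ln(2.42652) = 0.624·t
t = 0.88646 / 0.624

t ≈ 1.42 days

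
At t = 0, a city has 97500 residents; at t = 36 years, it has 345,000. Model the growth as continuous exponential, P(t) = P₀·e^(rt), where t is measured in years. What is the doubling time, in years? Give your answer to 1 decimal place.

r = ln(345000/97500) / 36 = ln(3.53846) / 36 ≈ 0.035103 per year
doubling time = ln 2 / |r| = 0.69315 / 0.035103

doubling time ≈ 19.7 years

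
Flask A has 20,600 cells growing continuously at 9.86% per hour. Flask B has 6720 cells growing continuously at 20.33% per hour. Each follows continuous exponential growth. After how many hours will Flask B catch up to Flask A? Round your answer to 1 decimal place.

20600·e^(0.0986t) = 6720·e^(0.2033t)
20600/6720 = e^((0.2033 − 0.0986)t) → ln(3.06548) = 0.1047·t
t = 1.1202 / 0.1047

t ≈ 10.7 hours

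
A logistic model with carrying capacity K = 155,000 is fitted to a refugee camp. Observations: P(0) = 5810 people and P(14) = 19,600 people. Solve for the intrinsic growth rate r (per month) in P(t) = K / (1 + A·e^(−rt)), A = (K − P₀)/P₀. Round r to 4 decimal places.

r ≈ 0.0938 per month

A = (155000 − 5810)/5810 = 25.67814
19600 = 155000/(1 + 25.67814·e^(−r·14)) → e^(−14r) = (7.90816 − 1)/25.67814 = 0.269029
r = −ln(0.269029)/14 = 1.31294/14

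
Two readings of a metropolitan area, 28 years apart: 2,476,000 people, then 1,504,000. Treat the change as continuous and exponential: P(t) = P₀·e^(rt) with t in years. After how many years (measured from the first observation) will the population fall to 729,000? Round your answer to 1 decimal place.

r = ln(1504000/2476000) / 28 ≈ -0.017804 per year
t = ln(729000/2476000) / r = -1.22273 / -0.017804 ≈ 68.676

t ≈ 68.7 years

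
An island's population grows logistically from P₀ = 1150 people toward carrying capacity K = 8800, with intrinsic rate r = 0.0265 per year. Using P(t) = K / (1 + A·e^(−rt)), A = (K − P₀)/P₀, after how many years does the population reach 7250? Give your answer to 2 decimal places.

A = (8800 − 1150)/1150 = 6.65217
7250 = 8800/(1 + 6.65217·e^(−0.0265t)) → 1 + 6.65217·e^(−0.0265t) = 1.21379
e^(−0.0265t) = 0.032139 → t = ln(31.11501)/0.0265 = 3.43769/0.0265

t ≈ 129.72 years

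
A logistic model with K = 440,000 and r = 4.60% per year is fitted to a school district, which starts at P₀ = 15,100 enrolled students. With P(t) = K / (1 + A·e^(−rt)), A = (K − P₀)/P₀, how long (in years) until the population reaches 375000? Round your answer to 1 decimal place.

A = (440000 − 15100)/15100 = 28.13907
375000 = 440000/(1 + 28.13907·e^(−0.046t)) → 1 + 28.13907·e^(−0.046t) = 1.17333
e^(−0.046t) = 0.00616 → t = ln(162.3408)/0.046 = 5.0897/0.046

t ≈ 110.6 years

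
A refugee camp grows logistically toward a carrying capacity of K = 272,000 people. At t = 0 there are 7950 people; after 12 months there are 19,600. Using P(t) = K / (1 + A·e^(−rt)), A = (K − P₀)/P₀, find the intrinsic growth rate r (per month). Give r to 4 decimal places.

A = (272000 − 7950)/7950 = 33.21384
19600 = 272000/(1 + 33.21384·e^(−r·12)) → e^(−12r) = (13.87755 − 1)/33.21384 = 0.387716
r = −ln(0.387716)/12 = 0.94748/12

r ≈ 0.0790 per month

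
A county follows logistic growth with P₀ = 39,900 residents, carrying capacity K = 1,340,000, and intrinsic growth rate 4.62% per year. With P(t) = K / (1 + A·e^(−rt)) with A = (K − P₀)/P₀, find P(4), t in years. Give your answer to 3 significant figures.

≈ 47,700 residents

A = (1340000 − 39900)/39900 = 32.58396
P(4) = 1340000 / (1 + 32.58396·e^(−0.0462·4)) = 1340000 / (1 + 32.58396·0.831271)
= 1340000 / 28.08609 ≈ 47710.46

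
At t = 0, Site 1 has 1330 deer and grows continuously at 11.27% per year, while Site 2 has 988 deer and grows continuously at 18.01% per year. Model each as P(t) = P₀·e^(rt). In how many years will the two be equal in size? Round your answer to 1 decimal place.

t ≈ 4.4 years

1330·e^(0.1127t) = 988·e^(0.1801t)
1330/988 = e^((0.1801 − 0.1127)t) → ln(1.34615) = 0.0674·t
t = 0.29725 / 0.0674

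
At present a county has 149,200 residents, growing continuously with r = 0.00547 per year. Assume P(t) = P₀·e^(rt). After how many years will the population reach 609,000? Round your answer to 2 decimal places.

609000 = 149200 · e^(0.00547·t)
t = ln(609000/149200) / 0.00547 = ln(4.08177) / 0.00547 = 1.40653 / 0.00547

t ≈ 257.14 years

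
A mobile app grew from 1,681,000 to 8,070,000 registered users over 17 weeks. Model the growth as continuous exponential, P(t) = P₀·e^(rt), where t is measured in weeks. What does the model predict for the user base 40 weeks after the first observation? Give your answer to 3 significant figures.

≈ 67,400,000 registered users

r = ln(8070000/1681000) / 17 ≈ 0.09228 per week
P(40) = 1681000 · e^(0.09228·40) = 1681000 · 40.09337 ≈ 67396948.57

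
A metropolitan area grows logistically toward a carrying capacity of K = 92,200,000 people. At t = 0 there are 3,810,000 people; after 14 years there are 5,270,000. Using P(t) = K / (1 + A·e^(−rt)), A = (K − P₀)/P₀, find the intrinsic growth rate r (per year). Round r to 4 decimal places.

r ≈ 0.0244 per year

A = (92200000 − 3810000)/3810000 = 23.19948
5270000 = 92200000/(1 + 23.19948·e^(−r·14)) → e^(−14r) = (17.49526 − 1)/23.19948 = 0.711019
r = −ln(0.711019)/14 = 0.34106/14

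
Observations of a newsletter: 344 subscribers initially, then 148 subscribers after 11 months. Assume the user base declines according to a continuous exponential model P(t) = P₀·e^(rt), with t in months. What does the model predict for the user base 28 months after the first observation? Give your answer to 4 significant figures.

≈ 40.19 subscribers

r = ln(148/344) / 11 ≈ -0.076675 per month
P(28) = 344 · e^(-0.076675·28) = 344 · 0.11684 ≈ 40.19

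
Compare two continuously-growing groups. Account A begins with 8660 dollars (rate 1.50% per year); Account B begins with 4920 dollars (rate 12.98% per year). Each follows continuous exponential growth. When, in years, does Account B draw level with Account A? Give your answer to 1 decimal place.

8660·e^(0.015t) = 4920·e^(0.1298t)
8660/4920 = e^((0.1298 − 0.015)t) → ln(1.76016) = 0.1148·t
t = 0.56541 / 0.1148

t ≈ 4.9 years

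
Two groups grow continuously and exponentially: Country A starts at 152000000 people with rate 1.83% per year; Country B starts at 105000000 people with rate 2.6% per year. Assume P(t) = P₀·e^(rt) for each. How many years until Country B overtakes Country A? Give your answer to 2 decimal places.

t ≈ 48.04 years

152000000·e^(0.0183t) = 105000000·e^(0.026t)
152000000/105000000 = e^((0.026 − 0.0183)t) → ln(1.44762) = 0.0077·t
t = 0.36992 / 0.0077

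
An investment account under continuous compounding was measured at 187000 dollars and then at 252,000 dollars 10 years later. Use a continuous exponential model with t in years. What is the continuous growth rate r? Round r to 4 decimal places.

252000 = 187000 · e^(r·10)
e^(10r) = 252000/187000 = 1.34759
r = ln(1.34759) / 10 = 0.29832 / 10

r ≈ 0.0298 per year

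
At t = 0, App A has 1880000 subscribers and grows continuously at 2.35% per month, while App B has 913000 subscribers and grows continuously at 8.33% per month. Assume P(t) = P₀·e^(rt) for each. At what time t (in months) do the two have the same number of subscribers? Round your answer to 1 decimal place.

1880000·e^(0.0235t) = 913000·e^(0.0833t)
1880000/913000 = e^((0.0833 − 0.0235)t) → ln(2.05915) = 0.0598·t
t = 0.72229 / 0.0598

t ≈ 12.1 months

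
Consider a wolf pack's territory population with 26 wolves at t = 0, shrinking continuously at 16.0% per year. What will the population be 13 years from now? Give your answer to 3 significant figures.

≈ 3.25 wolves

P(13) = 26 · e^(-0.16·13) = 26 · e^(-2.08)
= 26 · 0.12493 ≈ 3.25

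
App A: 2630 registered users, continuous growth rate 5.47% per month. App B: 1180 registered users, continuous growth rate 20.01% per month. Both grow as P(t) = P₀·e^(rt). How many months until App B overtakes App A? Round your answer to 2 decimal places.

2630·e^(0.0547t) = 1180·e^(0.2001t)
2630/1180 = e^((0.2001 − 0.0547)t) → ln(2.22881) = 0.1454·t
t = 0.80147 / 0.1454

t ≈ 5.51 months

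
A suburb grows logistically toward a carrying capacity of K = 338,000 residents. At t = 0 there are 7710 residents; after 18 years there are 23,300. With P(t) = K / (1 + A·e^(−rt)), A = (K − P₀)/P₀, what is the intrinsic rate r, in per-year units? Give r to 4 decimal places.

r ≈ 0.0641 per year

A = (338000 − 7710)/7710 = 42.83917
23300 = 338000/(1 + 42.83917·e^(−r·18)) → e^(−18r) = (14.50644 − 1)/42.83917 = 0.315282
r = −ln(0.315282)/18 = 1.15429/18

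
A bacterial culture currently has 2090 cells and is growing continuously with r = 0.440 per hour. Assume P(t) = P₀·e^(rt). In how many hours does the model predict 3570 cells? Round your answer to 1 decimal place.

t ≈ 1.2 hours

3570 = 2090 · e^(0.44·t)
t = ln(3570/2090) / 0.44 = ln(1.70813) / 0.44 = 0.5354 / 0.44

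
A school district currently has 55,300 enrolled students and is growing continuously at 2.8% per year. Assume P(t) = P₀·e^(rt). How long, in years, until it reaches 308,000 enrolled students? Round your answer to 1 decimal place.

t ≈ 61.3 years

308000 = 55300 · e^(0.028·t)
t = ln(308000/55300) / 0.028 = ln(5.56962) / 0.028 = 1.71733 / 0.028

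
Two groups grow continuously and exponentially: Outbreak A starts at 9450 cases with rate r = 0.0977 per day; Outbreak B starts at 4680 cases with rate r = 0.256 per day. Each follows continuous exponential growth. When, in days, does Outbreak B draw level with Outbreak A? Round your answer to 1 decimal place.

t ≈ 4.4 days

9450·e^(0.0977t) = 4680·e^(0.256t)
9450/4680 = e^((0.256 − 0.0977)t) → ln(2.01923) = 0.1583·t
t = 0.70272 / 0.1583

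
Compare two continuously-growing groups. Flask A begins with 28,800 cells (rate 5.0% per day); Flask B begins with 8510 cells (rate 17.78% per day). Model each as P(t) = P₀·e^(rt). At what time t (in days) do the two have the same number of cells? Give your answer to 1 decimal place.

t ≈ 9.5 days

28800·e^(0.05t) = 8510·e^(0.1778t)
28800/8510 = e^((0.1778 − 0.05)t) → ln(3.38425) = 0.1278·t
t = 1.21913 / 0.1278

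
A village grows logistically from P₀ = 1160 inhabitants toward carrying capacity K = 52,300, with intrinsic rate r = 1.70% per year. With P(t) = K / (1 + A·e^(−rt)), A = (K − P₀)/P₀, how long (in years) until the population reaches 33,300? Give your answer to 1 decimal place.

A = (52300 − 1160)/1160 = 44.08621
33300 = 52300/(1 + 44.08621·e^(−0.017t)) → 1 + 44.08621·e^(−0.017t) = 1.57057
e^(−0.017t) = 0.012942 → t = ln(77.26688)/0.017 = 4.34727/0.017

t ≈ 255.7 years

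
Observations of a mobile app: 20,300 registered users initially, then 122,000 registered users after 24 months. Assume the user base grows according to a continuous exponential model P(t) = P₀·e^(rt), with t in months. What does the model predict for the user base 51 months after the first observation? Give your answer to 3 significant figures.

r = ln(122000/20300) / 24 ≈ 0.074725 per month
P(51) = 20300 · e^(0.074725·51) = 20300 · 45.1945 ≈ 917448.29

≈ 917,000 registered users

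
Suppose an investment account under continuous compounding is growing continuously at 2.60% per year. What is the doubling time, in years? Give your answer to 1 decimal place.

doubling time ≈ 26.7 years

doubling time = ln(2) / |r| = 0.69315 / 0.026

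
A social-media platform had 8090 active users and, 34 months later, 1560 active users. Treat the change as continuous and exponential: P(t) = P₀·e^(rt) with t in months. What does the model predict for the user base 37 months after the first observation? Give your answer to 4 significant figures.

≈ 1,349 active users

r = ln(1560/8090) / 34 ≈ -0.04841 per month
P(37) = 8090 · e^(-0.04841·37) = 8090 · 0.16676 ≈ 1349.12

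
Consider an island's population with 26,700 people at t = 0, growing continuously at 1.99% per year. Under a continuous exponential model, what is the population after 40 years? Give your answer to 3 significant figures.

P(40) = 26700 · e^(0.0199·40) = 26700 · e^(0.796)
= 26700 · 2.21666 ≈ 59184.73

≈ 59,200 people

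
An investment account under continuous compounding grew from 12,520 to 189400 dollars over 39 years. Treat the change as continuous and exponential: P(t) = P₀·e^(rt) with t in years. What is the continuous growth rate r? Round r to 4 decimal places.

r ≈ 0.0697 per year

189400 = 12520 · e^(r·39)
e^(39r) = 189400/12520 = 15.1278
r = ln(15.1278) / 39 = 2.71653 / 39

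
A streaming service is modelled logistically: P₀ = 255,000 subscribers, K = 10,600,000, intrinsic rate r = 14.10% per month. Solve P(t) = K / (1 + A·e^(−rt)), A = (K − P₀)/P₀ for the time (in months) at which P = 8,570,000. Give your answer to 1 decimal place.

A = (10600000 − 255000)/255000 = 40.56863
8570000 = 10600000/(1 + 40.56863·e^(−0.141t)) → 1 + 40.56863·e^(−0.141t) = 1.23687
e^(−0.141t) = 0.005839 → t = ln(171.26756)/0.141 = 5.14323/0.141

t ≈ 36.5 months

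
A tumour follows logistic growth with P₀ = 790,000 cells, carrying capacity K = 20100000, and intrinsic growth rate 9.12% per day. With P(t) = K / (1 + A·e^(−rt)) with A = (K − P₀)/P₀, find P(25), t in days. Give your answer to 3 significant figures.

A = (20100000 − 790000)/790000 = 24.44304
P(25) = 20100000 / (1 + 24.44304·e^(−0.0912·25)) = 20100000 / (1 + 24.44304·0.102284)
= 20100000 / 3.50014 ≈ 5742632.77

≈ 5,740,000 cells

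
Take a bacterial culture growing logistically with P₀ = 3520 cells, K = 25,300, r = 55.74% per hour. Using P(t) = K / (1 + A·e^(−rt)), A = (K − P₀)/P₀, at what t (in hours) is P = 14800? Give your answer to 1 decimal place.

A = (25300 − 3520)/3520 = 6.1875
14800 = 25300/(1 + 6.1875·e^(−0.5574t)) → 1 + 6.1875·e^(−0.5574t) = 1.70946
e^(−0.5574t) = 0.11466 → t = ln(8.72143)/0.5574 = 2.16578/0.5574

t ≈ 3.9 hours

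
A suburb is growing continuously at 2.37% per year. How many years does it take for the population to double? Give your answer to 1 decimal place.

doubling time ≈ 29.2 years

doubling time = ln(2) / |r| = 0.69315 / 0.0237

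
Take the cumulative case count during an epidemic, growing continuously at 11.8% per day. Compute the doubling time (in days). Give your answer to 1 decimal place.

doubling time ≈ 5.9 days

doubling time = ln(2) / |r| = 0.69315 / 0.118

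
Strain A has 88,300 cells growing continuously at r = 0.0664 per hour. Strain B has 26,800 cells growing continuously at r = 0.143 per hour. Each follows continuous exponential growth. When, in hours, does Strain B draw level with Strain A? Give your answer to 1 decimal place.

88300·e^(0.0664t) = 26800·e^(0.143t)
88300/26800 = e^((0.143 − 0.0664)t) → ln(3.29478) = 0.0766·t
t = 1.19234 / 0.0766

t ≈ 15.6 hours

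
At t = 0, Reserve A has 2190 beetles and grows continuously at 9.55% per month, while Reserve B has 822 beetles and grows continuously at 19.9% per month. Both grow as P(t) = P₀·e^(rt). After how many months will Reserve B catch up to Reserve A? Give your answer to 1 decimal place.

t ≈ 9.5 months

2190·e^(0.0955t) = 822·e^(0.199t)
2190/822 = e^((0.199 − 0.0955)t) → ln(2.66423) = 0.1035·t
t = 0.97992 / 0.1035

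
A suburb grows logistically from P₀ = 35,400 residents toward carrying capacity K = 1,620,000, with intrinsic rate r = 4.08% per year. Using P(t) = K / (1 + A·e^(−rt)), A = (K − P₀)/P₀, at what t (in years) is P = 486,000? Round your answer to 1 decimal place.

t ≈ 72.4 years

A = (1620000 − 35400)/35400 = 44.76271
486000 = 1620000/(1 + 44.76271·e^(−0.0408t)) → 1 + 44.76271·e^(−0.0408t) = 3.33333
e^(−0.0408t) = 0.052127 → t = ln(19.18402)/0.0408 = 2.95408/0.0408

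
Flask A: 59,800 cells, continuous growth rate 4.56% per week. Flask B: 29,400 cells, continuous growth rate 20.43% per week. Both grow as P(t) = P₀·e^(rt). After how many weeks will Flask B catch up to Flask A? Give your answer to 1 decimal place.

59800·e^(0.0456t) = 29400·e^(0.2043t)
59800/29400 = e^((0.2043 − 0.0456)t) → ln(2.03401) = 0.1587·t
t = 0.71001 / 0.1587

t ≈ 4.5 weeks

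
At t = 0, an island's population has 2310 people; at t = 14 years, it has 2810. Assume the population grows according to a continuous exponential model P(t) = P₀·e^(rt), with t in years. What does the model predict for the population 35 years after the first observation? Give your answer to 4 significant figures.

≈ 3,770 people

r = ln(2810/2310) / 14 ≈ 0.013995 per year
P(35) = 2310 · e^(0.013995·35) = 2310 · 1.63206 ≈ 3770.06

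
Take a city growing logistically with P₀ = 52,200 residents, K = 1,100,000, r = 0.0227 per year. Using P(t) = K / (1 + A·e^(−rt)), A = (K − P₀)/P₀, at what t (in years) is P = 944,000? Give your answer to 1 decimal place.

t ≈ 211.4 years

A = (1100000 − 52200)/52200 = 20.0728
944000 = 1100000/(1 + 20.0728·e^(−0.0227t)) → 1 + 20.0728·e^(−0.0227t) = 1.16525
e^(−0.0227t) = 0.008233 → t = ln(121.46616)/0.0227 = 4.79964/0.0227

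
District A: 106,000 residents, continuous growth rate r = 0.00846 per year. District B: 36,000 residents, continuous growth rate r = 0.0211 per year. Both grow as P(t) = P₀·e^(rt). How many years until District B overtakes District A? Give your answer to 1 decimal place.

t ≈ 85.4 years

106000·e^(0.00846t) = 36000·e^(0.0211t)
106000/36000 = e^((0.0211 − 0.00846)t) → ln(2.94444) = 0.01264·t
t = 1.07992 / 0.01264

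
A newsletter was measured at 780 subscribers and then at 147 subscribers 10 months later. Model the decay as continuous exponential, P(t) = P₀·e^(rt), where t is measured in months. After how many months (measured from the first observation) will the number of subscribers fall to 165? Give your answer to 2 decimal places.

t ≈ 9.31 months

r = ln(147/780) / 10 ≈ -0.166886 per month
t = ln(165/780) / r = -1.55335 / -0.166886 ≈ 9.308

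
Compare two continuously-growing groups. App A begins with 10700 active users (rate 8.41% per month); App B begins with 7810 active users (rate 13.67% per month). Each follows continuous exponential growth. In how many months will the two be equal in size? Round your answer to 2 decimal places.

10700·e^(0.0841t) = 7810·e^(0.1367t)
10700/7810 = e^((0.1367 − 0.0841)t) → ln(1.37004) = 0.0526·t
t = 0.31484 / 0.0526

t ≈ 5.99 months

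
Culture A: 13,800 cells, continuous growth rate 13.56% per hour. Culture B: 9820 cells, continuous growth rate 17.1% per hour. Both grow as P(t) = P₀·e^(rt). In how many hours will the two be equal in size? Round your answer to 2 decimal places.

t ≈ 9.61 hours

13800·e^(0.1356t) = 9820·e^(0.171t)
13800/9820 = e^((0.171 − 0.1356)t) → ln(1.4053) = 0.0354·t
t = 0.34025 / 0.0354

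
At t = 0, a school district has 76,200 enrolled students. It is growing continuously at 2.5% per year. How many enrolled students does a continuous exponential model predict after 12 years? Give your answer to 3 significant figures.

P(12) = 76200 · e^(0.025·12) = 76200 · e^(0.3)
= 76200 · 1.34986 ≈ 102859.24

≈ 103,000 enrolled students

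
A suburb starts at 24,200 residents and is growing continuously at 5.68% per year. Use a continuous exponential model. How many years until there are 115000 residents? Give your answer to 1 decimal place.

t ≈ 27.4 years

115000 = 24200 · e^(0.0568·t)
t = ln(115000/24200) / 0.0568 = ln(4.75207) / 0.0568 = 1.55858 / 0.0568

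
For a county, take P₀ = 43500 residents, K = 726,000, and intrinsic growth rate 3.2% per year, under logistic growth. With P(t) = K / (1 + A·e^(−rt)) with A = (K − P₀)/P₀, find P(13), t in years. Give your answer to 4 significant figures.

A = (726000 − 43500)/43500 = 15.68966
P(13) = 726000 / (1 + 15.68966·e^(−0.032·13)) = 726000 / (1 + 15.68966·0.65968)
= 726000 / 11.35016 ≈ 63963.88

≈ 63,960 residents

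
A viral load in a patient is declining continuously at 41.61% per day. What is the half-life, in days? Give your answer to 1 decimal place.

half-life ≈ 1.7 days

half-life = ln(2) / |r| = 0.69315 / 0.4161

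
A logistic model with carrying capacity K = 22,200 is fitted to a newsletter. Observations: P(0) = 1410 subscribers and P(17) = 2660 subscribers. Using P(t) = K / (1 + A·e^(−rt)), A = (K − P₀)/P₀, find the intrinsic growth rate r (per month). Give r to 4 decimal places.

r ≈ 0.0410 per month

A = (22200 − 1410)/1410 = 14.74468
2660 = 22200/(1 + 14.74468·e^(−r·17)) → e^(−17r) = (8.34586 − 1)/14.74468 = 0.498204
r = −ln(0.498204)/17 = 0.69674/17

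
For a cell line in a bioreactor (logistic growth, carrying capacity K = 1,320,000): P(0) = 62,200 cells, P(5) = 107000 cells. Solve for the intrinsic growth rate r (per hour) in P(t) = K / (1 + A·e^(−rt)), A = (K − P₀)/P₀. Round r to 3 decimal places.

A = (1320000 − 62200)/62200 = 20.22186
107000 = 1320000/(1 + 20.22186·e^(−r·5)) → e^(−5r) = (12.33645 − 1)/20.22186 = 0.560604
r = −ln(0.560604)/5 = 0.57874/5

r ≈ 0.116 per hour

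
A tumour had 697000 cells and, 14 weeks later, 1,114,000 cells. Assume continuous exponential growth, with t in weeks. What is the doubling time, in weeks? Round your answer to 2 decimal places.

doubling time ≈ 20.69 weeks

r = ln(1114000/697000) / 14 = ln(1.59828) / 14 ≈ 0.033495 per week
doubling time = ln 2 / |r| = 0.69315 / 0.033495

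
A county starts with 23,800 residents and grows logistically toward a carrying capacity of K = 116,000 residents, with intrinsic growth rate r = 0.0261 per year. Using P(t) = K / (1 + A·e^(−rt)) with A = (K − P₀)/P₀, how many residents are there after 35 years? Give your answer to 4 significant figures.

A = (116000 − 23800)/23800 = 3.87395
P(35) = 116000 / (1 + 3.87395·e^(−0.0261·35)) = 116000 / (1 + 3.87395·0.401118)
= 116000 / 2.55391 ≈ 45420.55

≈ 45,420 residents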